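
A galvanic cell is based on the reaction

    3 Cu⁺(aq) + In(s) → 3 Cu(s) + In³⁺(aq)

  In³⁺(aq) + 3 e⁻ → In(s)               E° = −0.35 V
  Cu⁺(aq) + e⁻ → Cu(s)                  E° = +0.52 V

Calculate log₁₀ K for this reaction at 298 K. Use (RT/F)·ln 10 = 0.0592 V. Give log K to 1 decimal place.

The Cu⁺/Cu couple is reduced (cathode); E°cell = +0.52 − (−0.35) = +0.87 V with n = 3.
At equilibrium E = 0, so log K = nE°cell / 0.0592 = (3)(+0.87) / 0.0592 = 44.1.

log K = 44.1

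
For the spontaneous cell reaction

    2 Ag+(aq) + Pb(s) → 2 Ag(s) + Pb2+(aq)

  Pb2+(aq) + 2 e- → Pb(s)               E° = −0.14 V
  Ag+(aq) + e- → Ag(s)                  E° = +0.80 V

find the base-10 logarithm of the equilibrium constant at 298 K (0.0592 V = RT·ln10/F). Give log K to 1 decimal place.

log K = 31.8

The Ag⁺/Ag couple is reduced (cathode); E°cell = +0.80 − (−0.14) = +0.94 V with n = 2.
At equilibrium E = 0, so log K = nE°cell / 0.0592 = (2)(+0.94) / 0.0592 = 31.8.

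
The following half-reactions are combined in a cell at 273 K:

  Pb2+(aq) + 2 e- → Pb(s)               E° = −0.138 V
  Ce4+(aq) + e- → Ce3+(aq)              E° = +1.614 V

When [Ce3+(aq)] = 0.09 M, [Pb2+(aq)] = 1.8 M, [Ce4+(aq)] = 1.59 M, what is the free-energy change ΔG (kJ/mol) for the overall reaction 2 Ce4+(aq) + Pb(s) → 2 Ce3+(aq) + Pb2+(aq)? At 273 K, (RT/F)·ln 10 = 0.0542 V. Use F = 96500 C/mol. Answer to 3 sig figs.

−350 kJ/mol

The standard cell potential is +1.614 − (−0.138) = +1.752 V, with n = 2 electrons in the balanced equation.
Q = ([Ce3+(aq)]^2·[Pb2+(aq)]) / [Ce4+(aq)]^2 = 0.00577, so log Q = −2.239 and E = +1.752 − (0.0542/2)(−2.239) = +1.8127 V.
Finally ΔG = −nFE = −(2)(96500 C/mol)(+1.8127 V) = −350 kJ/mol.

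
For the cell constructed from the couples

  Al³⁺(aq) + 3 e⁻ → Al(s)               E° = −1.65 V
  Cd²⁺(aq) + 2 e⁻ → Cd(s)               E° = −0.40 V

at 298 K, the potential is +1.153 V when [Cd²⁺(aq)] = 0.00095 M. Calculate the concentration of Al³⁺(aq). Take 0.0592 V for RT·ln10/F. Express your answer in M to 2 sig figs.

2.4 M

Cd²⁺/Cd is the cathode (higher E°); E°cell = −0.40 − (−1.65) = +1.25 V with n = 6.
Rearranging E = E° − (0.0592/n)·log Q gives log Q = 6(+1.25 − (+1.153))/0.0592 = 9.831.
Balancing electrons gives 3 Cd²⁺(aq) + 2 Al(s) → 3 Cd(s) + 2 Al³⁺(aq); thus Q = [Al³⁺(aq)]^2 / [Cd²⁺(aq)]^3.
Solving for the unknown gives log [Al³⁺(aq)] = 0.382, so [Al³⁺(aq)] ≈ 2.4 M.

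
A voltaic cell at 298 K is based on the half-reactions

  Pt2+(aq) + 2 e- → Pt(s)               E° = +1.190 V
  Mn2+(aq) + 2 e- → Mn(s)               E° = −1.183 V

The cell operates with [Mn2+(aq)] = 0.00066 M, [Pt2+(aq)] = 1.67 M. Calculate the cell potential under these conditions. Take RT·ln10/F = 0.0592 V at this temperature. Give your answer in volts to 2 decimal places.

+2.47 V

Pt²⁺/Pt is reduced (cathode, E° = +1.190 V) and Mn²⁺/Mn is oxidized (anode).
E°cell = E°cat − E°an = +1.190 − (−1.183) = +2.373 V; n = 2.
The balanced reaction is Pt2+(aq) + Mn(s) → Pt(s) + Mn2+(aq), so Q = [Mn2+(aq)] / [Pt2+(aq)] = 0.000395 and log Q = −3.403.
Applying E = E° − (RT ln10/nF)·log Q gives +2.373 − (0.0592/2)(−3.403) = +2.47 V.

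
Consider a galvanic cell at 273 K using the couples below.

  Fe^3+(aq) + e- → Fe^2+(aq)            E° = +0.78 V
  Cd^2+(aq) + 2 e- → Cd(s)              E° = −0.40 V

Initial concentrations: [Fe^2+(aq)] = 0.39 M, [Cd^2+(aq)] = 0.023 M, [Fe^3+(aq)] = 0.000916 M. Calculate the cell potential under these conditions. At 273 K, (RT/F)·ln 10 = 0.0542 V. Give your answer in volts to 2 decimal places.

Since E°(Fe³⁺/Fe²⁺) > E°(Cd²⁺/Cd), Fe³⁺/Fe²⁺ serves as the cathode.
E°cell = +0.78 − (−0.40) = +1.18 V, with n = 2 electrons transferred.
Balancing gives 2 Fe^3+(aq) + Cd(s) → 2 Fe^2+(aq) + Cd^2+(aq); hence Q = ([Fe^2+(aq)]^2·[Cd^2+(aq)]) / [Fe^3+(aq)]^2 = 4.17×10^3 (log Q = 3.620).
Applying E = E° − (RT ln10/nF)·log Q gives +1.18 − (0.0542/2)(3.620) = +1.08 V.

+1.08 V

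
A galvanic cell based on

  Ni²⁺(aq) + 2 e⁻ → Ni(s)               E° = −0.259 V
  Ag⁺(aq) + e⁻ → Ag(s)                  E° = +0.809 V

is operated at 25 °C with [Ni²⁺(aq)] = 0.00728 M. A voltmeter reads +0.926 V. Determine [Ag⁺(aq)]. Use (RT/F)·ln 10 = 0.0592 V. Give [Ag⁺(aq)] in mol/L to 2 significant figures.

With Ag⁺/Ag at the cathode and Ni²⁺/Ni at the anode, E°cell = +0.809 − (−0.259) = +1.068 V (n = 2).
From the Nernst equation, log Q = n(E° − E)/0.0592 = 2·(+1.068 − (+0.926))/0.0592 = 4.797.
For 2 Ag⁺(aq) + Ni(s) → 2 Ag(s) + Ni²⁺(aq), the reaction quotient is Q = [Ni²⁺(aq)] / [Ag⁺(aq)]^2.
Isolating [Ag⁺(aq)] in Q = 10^{4.797} yields log [Ag⁺(aq)] = −3.467, i.e. 0.00034 M.

0.00034 M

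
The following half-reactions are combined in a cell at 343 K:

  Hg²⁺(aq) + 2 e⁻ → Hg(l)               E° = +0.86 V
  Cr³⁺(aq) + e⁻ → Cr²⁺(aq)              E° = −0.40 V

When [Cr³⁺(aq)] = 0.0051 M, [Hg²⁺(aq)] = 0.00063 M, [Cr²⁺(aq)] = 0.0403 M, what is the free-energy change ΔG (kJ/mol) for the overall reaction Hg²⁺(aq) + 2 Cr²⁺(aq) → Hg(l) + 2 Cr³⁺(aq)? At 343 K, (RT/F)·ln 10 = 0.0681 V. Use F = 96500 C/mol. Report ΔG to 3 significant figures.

−234 kJ/mol

With Hg²⁺/Hg reduced at the cathode, E°cell = +0.86 − (−0.40) = +1.26 V and n = 2.
The reaction quotient is [Cr³⁺(aq)]^2 / ([Hg²⁺(aq)]·[Cr²⁺(aq)]^2) = 25.4; by Nernst, E = +1.26 − (0.0681/2)(1.405) = +1.2122 V.
Then ΔG = −nFE = −2 × 96500 × +1.2122 J/mol = −234 kJ/mol.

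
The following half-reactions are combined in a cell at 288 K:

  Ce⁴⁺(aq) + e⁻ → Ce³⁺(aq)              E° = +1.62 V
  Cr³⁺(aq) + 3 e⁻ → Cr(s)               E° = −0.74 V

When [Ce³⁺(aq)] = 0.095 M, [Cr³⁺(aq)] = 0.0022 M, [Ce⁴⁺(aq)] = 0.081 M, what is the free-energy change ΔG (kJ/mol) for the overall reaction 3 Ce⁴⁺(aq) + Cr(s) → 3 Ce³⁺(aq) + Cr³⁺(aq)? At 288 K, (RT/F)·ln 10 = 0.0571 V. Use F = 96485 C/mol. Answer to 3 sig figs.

−697 kJ/mol

E°cell = +1.62 − (−0.74) = +2.36 V; the balanced reaction transfers n = 3 electrons.
Here Q = ([Ce³⁺(aq)]^3·[Cr³⁺(aq)]) / [Ce⁴⁺(aq)]^3 = 0.00355 (log Q = −2.450), giving E = +2.36 − (0.0571/3)·(−2.450) = +2.4066 V.
ΔG = −nFE = −(3)(96485)(+2.4066) J/mol = −697 kJ/mol.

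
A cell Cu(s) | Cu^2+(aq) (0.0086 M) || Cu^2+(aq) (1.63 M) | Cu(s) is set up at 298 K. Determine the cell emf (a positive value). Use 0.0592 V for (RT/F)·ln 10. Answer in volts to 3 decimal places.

For a concentration cell E°cell = 0, since both electrodes use the same couple.
The compartment with the higher Cu^2+(aq) concentration (1.63 M) acts as the cathode; ions are reduced there and produced at the dilute (0.0086 M) anode.
With n = 2, Ecell = −(0.0592/2)·log([dilute]/[conc]) = −(0.0592/2)·log(0.0086/1.63) = +0.067 V.

0.067 V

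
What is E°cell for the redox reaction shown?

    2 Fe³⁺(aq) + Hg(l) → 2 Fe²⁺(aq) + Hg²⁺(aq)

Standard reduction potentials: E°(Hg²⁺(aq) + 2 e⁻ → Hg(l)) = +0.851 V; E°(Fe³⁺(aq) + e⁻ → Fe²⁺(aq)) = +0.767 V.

−0.084 V

Fe³⁺(aq) gains electrons, so the Fe³⁺/Fe²⁺ couple is the cathode; the Hg²⁺/Hg couple is the anode.
E°cell = E°(cathode) − E°(anode) = +0.767 − (+0.851) = −0.084 V.
The negative E°cell means the reaction is non-spontaneous in the direction written.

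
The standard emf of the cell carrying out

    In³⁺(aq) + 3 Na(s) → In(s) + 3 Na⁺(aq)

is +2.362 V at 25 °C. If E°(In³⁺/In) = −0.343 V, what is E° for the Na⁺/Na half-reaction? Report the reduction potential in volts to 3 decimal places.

−2.705 V

In the reaction as written the In³⁺/In couple is reduced (cathode) and Na⁺/Na is oxidized (anode), so E°cell = E°(In³⁺/In) − E°(Na⁺/Na).
E°(Na⁺/Na) = E°(cathode) − E°cell = −0.343 − (+2.362) = −2.705 V.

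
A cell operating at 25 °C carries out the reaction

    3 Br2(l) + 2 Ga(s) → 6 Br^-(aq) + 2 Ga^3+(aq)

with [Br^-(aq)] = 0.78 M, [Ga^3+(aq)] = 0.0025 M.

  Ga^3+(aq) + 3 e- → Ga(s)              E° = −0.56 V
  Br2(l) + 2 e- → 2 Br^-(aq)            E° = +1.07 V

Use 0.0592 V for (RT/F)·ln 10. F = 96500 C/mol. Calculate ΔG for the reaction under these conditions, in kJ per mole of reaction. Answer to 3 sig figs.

−977 kJ/mol

The standard cell potential is +1.07 − (−0.56) = +1.63 V, with n = 6 electrons in the balanced equation.
Q = [Br^-(aq)]^6·[Ga^3+(aq)]^2 = 1.41×10^−6, so log Q = −5.852 and E = +1.63 − (0.0592/6)(−5.852) = +1.6877 V.
Finally ΔG = −nFE = −(6)(96500 C/mol)(+1.6877 V) = −977 kJ/mol.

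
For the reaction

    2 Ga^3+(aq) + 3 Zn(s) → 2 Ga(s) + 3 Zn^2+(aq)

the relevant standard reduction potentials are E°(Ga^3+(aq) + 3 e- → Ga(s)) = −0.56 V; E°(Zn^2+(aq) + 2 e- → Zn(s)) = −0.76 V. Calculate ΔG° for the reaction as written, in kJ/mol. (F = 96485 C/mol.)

In the reaction as written Ga^3+(aq) is reduced, so the Ga³⁺/Ga couple is the cathode and Zn²⁺/Zn is the anode.
E°cell = −0.56 − (−0.76) = +0.20 V; balancing electrons gives n = 6.
ΔG° = −nFE°cell = −(6)(96485)(+0.20) J/mol = −116 kJ/mol.

−116 kJ/mol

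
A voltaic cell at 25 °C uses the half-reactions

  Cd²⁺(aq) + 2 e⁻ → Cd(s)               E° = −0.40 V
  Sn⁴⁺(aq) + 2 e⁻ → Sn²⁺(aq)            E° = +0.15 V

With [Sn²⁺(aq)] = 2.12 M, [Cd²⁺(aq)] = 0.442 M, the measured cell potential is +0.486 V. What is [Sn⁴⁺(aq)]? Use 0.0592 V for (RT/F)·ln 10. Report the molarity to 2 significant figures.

Sn⁴⁺/Sn²⁺ is the cathode (higher E°); E°cell = +0.15 − (−0.40) = +0.55 V with n = 2.
From the Nernst equation, log Q = n(E° − E)/0.0592 = 2·(+0.55 − (+0.486))/0.0592 = 2.162.
The balanced reaction is Sn⁴⁺(aq) + Cd(s) → Sn²⁺(aq) + Cd²⁺(aq), so Q = ([Sn²⁺(aq)]·[Cd²⁺(aq)]) / [Sn⁴⁺(aq)].
Substituting the known concentrations and solving, log [Sn⁴⁺(aq)] = −2.190 and [Sn⁴⁺(aq)] = 0.0065 M.

0.0065 M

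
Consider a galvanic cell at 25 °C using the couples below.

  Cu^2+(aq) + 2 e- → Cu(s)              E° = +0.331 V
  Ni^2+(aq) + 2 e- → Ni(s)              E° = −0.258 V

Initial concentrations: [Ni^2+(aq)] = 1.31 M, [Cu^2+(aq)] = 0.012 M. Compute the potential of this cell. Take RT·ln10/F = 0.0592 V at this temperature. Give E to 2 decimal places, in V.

+0.53 V

The Cu²⁺/Cu couple has the more positive E°, so it is the cathode; Ni²⁺/Ni is the anode.
E°cell = +0.331 − (−0.258) = +0.589 V, with n = 2 electrons transferred.
For the overall reaction Cu^2+(aq) + Ni(s) → Cu(s) + Ni^2+(aq), Q = [Ni^2+(aq)] / [Cu^2+(aq)] = 109, giving log Q = 2.038.
Applying E = E° − (RT ln10/nF)·log Q gives +0.589 − (0.0592/2)(2.038) = +0.53 V.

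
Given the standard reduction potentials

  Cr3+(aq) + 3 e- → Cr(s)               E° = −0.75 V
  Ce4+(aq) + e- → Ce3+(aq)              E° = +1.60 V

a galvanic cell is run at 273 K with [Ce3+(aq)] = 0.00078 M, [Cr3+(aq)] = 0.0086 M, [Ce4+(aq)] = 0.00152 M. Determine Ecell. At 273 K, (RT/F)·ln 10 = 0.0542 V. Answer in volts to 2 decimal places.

+2.40 V

Ce⁴⁺/Ce³⁺ is reduced (cathode, E° = +1.60 V) and Cr³⁺/Cr is oxidized (anode).
The standard potential is +1.60 − (−0.75) = +2.35 V and the balanced reaction transfers n = 3 electrons.
For the overall reaction 3 Ce4+(aq) + Cr(s) → 3 Ce3+(aq) + Cr3+(aq), Q = ([Ce3+(aq)]^3·[Cr3+(aq)]) / [Ce4+(aq)]^3 = 0.00116, giving log Q = −2.935.
Applying E = E° − (RT ln10/nF)·log Q gives +2.35 − (0.0542/3)(−2.935) = +2.40 V.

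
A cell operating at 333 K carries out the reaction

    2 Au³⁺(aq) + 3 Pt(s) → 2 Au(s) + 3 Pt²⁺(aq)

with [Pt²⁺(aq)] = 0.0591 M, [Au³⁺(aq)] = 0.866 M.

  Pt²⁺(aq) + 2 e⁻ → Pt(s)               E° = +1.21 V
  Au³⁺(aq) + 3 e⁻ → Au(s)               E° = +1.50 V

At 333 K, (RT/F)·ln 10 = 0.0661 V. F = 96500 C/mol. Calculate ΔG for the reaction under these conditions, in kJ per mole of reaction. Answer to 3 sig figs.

E°cell = +1.50 − (+1.21) = +0.29 V; the balanced reaction transfers n = 6 electrons.
Q = [Pt²⁺(aq)]^3 / [Au³⁺(aq)]^2 = 0.000275, so log Q = −3.560 and E = +0.29 − (0.0661/6)(−3.560) = +0.3292 V.
ΔG = −nFE = −(6)(96500)(+0.3292) J/mol = −191 kJ/mol.

−191 kJ/mol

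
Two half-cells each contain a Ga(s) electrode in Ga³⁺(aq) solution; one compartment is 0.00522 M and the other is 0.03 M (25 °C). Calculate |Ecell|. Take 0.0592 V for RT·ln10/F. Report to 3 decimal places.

For a concentration cell E°cell = 0, since both electrodes use the same couple.
The compartment with the higher Ga³⁺(aq) concentration (0.03 M) acts as the cathode; ions are reduced there and produced at the dilute (0.00522 M) anode.
With n = 3, Ecell = −(0.0592/3)·log([dilute]/[conc]) = −(0.0592/3)·log(0.00522/0.03) = +0.015 V.

0.015 V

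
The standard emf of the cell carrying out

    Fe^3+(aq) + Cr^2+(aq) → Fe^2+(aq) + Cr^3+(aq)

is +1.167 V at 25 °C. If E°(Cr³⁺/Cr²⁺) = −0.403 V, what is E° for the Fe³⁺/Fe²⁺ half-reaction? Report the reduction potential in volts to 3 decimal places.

+0.764 V

In the reaction as written the Fe³⁺/Fe²⁺ couple is reduced (cathode) and Cr³⁺/Cr²⁺ is oxidized (anode), so E°cell = E°(Fe³⁺/Fe²⁺) − E°(Cr³⁺/Cr²⁺).
E°(Fe³⁺/Fe²⁺) = E°cell + E°(anode) = +1.167 + (−0.403) = +0.764 V.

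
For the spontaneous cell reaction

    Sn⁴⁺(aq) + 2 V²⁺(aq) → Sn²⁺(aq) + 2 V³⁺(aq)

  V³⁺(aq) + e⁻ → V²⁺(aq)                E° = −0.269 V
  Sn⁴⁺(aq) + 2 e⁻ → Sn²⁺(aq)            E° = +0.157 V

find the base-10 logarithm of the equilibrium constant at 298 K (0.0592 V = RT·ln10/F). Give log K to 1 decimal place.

log K = 14.4

The Sn⁴⁺/Sn²⁺ couple is reduced (cathode); E°cell = +0.157 − (−0.269) = +0.426 V with n = 2.
At equilibrium E = 0, so log K = nE°cell / 0.0592 = (2)(+0.426) / 0.0592 = 14.4.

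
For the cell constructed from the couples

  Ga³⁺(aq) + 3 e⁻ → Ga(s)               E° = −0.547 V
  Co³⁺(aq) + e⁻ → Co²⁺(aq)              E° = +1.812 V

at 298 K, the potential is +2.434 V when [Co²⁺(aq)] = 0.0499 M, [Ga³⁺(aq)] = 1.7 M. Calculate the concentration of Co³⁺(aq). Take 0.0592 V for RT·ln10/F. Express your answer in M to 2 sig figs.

1.1 M

Co³⁺/Co²⁺ is the cathode (higher E°); E°cell = +1.812 − (−0.547) = +2.359 V with n = 3.
Since E = E° − (0.0592/n)·log Q, log Q = n(E° − E)/0.0592 = −3.801.
The balanced reaction is 3 Co³⁺(aq) + Ga(s) → 3 Co²⁺(aq) + Ga³⁺(aq), so Q = ([Co²⁺(aq)]^3·[Ga³⁺(aq)]) / [Co³⁺(aq)]^3.
Solving for the unknown gives log [Co³⁺(aq)] = 0.042, so [Co³⁺(aq)] ≈ 1.1 M.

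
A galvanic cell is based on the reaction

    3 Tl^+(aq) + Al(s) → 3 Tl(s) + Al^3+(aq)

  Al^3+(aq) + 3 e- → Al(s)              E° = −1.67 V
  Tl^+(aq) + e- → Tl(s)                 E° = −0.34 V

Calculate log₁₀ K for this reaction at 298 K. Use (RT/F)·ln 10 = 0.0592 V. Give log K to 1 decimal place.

log K = 67.4

The Tl⁺/Tl couple is reduced (cathode); E°cell = −0.34 − (−1.67) = +1.33 V with n = 3.
At equilibrium E = 0, so log K = nE°cell / 0.0592 = (3)(+1.33) / 0.0592 = 67.4.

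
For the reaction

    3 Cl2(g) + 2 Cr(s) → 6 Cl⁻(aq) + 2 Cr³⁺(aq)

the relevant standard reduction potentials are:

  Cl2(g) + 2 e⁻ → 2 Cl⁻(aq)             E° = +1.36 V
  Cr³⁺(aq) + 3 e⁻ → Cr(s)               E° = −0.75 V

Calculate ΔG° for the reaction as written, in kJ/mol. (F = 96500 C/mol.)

−1222 kJ/mol

In the reaction as written Cl2(g) is reduced, so the Cl₂/Cl⁻ couple is the cathode and Cr³⁺/Cr is the anode.
E°cell = +1.36 − (−0.75) = +2.11 V; balancing electrons gives n = 6.
ΔG° = −nFE°cell = −(6)(96500)(+2.11) J/mol = −1222 kJ/mol.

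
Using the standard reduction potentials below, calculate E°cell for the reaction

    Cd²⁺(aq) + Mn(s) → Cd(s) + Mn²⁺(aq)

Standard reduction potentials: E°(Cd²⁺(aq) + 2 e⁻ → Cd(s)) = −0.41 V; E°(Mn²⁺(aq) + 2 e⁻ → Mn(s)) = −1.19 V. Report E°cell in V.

+0.78 V

In the reaction as written, Cd²⁺(aq) is reduced (cathode) and Mn²⁺(aq) is produced by oxidation at the anode.
E°cell = E°(cathode) − E°(anode) = −0.41 − (−1.19) = +0.78 V.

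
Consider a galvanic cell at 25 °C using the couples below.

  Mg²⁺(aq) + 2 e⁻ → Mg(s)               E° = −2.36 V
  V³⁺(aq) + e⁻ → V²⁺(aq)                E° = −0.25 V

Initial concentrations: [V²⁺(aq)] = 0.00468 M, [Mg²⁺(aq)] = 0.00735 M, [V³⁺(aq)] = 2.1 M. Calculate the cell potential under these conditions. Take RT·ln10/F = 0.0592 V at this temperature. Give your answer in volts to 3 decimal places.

V³⁺/V²⁺ is reduced (cathode, E° = −0.25 V) and Mg²⁺/Mg is oxidized (anode).
The standard potential is −0.25 − (−2.36) = +2.11 V and the balanced reaction transfers n = 2 electrons.
Balancing gives 2 V³⁺(aq) + Mg(s) → 2 V²⁺(aq) + Mg²⁺(aq); hence Q = ([V²⁺(aq)]^2·[Mg²⁺(aq)]) / [V³⁺(aq)]^2 = 3.65×10^−8 (log Q = −7.438).
E = E° − (0.0592/n)·log Q = +2.11 − (0.0592/2)(−7.438) = +2.330 V.

+2.330 V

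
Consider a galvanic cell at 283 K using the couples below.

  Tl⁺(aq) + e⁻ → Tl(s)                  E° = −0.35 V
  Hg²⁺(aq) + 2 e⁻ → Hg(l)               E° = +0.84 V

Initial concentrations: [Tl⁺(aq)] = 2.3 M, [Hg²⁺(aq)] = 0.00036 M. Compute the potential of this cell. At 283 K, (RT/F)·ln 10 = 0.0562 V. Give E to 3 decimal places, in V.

+1.073 V

The Hg²⁺/Hg couple has the more positive E°, so it is the cathode; Tl⁺/Tl is the anode.
E°cell = E°cat − E°an = +0.84 − (−0.35) = +1.19 V; n = 2.
The balanced reaction is Hg²⁺(aq) + 2 Tl(s) → Hg(l) + 2 Tl⁺(aq), so Q = [Tl⁺(aq)]^2 / [Hg²⁺(aq)] = 1.47×10^4 and log Q = 4.167.
E = E° − (0.0562/n)·log Q = +1.19 − (0.0562/2)(4.167) = +1.073 V.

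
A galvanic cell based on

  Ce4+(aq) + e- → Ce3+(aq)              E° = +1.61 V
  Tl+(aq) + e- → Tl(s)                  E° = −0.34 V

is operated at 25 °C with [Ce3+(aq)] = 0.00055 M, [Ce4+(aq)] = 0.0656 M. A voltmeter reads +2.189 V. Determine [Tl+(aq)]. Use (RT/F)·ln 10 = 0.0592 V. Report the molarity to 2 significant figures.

Ce⁴⁺/Ce³⁺ is the cathode (higher E°); E°cell = +1.61 − (−0.34) = +1.95 V with n = 1.
Rearranging E = E° − (0.0592/n)·log Q gives log Q = 1(+1.95 − (+2.189))/0.0592 = −4.037.
The balanced reaction is Ce4+(aq) + Tl(s) → Ce3+(aq) + Tl+(aq), so Q = ([Ce3+(aq)]·[Tl+(aq)]) / [Ce4+(aq)].
Substituting the known concentrations and solving, log [Tl+(aq)] = −1.960 and [Tl+(aq)] = 0.011 M.

0.011 M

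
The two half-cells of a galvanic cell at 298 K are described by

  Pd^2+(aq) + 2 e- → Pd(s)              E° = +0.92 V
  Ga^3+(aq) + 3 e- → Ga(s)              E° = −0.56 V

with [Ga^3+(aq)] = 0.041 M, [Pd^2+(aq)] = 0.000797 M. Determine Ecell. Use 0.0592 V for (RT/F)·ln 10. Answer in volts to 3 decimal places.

Pd²⁺/Pd is reduced (cathode, E° = +0.92 V) and Ga³⁺/Ga is oxidized (anode).
The standard potential is +0.92 − (−0.56) = +1.48 V and the balanced reaction transfers n = 6 electrons.
The balanced reaction is 3 Pd^2+(aq) + 2 Ga(s) → 3 Pd(s) + 2 Ga^3+(aq), so Q = [Ga^3+(aq)]^2 / [Pd^2+(aq)]^3 = 3.32×10^6 and log Q = 6.521.
E = E° − (0.0592/n)·log Q = +1.48 − (0.0592/6)(6.521) = +1.416 V.

+1.416 V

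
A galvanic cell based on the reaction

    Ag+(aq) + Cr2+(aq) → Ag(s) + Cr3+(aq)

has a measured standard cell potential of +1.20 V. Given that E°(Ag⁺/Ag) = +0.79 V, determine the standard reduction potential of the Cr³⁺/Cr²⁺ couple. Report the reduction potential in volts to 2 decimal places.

In the reaction as written the Ag⁺/Ag couple is reduced (cathode) and Cr³⁺/Cr²⁺ is oxidized (anode), so E°cell = E°(Ag⁺/Ag) − E°(Cr³⁺/Cr²⁺).
E°(Cr³⁺/Cr²⁺) = E°(cathode) − E°cell = +0.79 − (+1.20) = −0.41 V.

−0.41 V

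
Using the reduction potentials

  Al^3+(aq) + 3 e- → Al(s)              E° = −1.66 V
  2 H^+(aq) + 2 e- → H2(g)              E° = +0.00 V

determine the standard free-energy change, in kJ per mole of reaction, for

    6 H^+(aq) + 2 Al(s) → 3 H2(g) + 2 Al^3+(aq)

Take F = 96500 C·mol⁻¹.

−961 kJ/mol

In the reaction as written H^+(aq) is reduced, so the 2H⁺/H₂ couple is the cathode and Al³⁺/Al is the anode.
E°cell = +0.00 − (−1.66) = +1.66 V; balancing electrons gives n = 6.
ΔG° = −nFE°cell = −(6)(96500)(+1.66) J/mol = −961 kJ/mol.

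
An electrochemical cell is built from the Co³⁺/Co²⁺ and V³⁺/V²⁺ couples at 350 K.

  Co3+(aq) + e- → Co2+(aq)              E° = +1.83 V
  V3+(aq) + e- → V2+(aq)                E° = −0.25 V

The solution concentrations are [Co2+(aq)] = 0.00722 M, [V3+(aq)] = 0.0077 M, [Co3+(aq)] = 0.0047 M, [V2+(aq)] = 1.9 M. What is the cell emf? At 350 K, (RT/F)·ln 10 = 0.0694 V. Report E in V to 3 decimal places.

+2.233 V

Co³⁺/Co²⁺ is reduced (cathode, E° = +1.83 V) and V³⁺/V²⁺ is oxidized (anode).
The standard potential is +1.83 − (−0.25) = +2.08 V and the balanced reaction transfers n = 1 electron.
The balanced reaction is Co3+(aq) + V2+(aq) → Co2+(aq) + V3+(aq), so Q = ([Co2+(aq)]·[V3+(aq)]) / ([Co3+(aq)]·[V2+(aq)]) = 0.00623 and log Q = −2.206.
E = E° − (0.0694/n)·log Q = +2.08 − (0.0694/1)(−2.206) = +2.233 V.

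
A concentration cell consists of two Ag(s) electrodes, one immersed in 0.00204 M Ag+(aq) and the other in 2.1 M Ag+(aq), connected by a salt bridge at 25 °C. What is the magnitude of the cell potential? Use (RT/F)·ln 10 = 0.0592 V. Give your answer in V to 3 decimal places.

0.178 V

For a concentration cell E°cell = 0, since both electrodes use the same couple.
The compartment with the higher Ag+(aq) concentration (2.1 M) acts as the cathode; ions are reduced there and produced at the dilute (0.00204 M) anode.
With n = 1, Ecell = −(0.0592/1)·log([dilute]/[conc]) = −(0.0592/1)·log(0.00204/2.1) = +0.178 V.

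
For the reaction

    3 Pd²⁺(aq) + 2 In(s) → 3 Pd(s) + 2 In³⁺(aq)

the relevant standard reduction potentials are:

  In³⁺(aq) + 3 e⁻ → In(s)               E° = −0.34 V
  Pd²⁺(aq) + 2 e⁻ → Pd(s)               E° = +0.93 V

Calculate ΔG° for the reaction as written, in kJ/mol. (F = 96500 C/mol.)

−735 kJ/mol

In the reaction as written Pd²⁺(aq) is reduced, so the Pd²⁺/Pd couple is the cathode and In³⁺/In is the anode.
E°cell = +0.93 − (−0.34) = +1.27 V; balancing electrons gives n = 6.
ΔG° = −nFE°cell = −(6)(96500)(+1.27) J/mol = −735 kJ/mol.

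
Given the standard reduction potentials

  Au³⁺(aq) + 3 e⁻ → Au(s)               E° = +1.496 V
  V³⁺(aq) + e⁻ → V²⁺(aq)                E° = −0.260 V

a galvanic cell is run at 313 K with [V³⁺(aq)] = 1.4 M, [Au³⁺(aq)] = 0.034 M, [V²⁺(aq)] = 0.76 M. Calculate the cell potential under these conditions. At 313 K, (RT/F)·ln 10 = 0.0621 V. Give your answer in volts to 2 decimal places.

+1.71 V

Au³⁺/Au is reduced (cathode, E° = +1.496 V) and V³⁺/V²⁺ is oxidized (anode).
E°cell = +1.496 − (−0.260) = +1.756 V, with n = 3 electrons transferred.
Balancing gives Au³⁺(aq) + 3 V²⁺(aq) → Au(s) + 3 V³⁺(aq); hence Q = [V³⁺(aq)]^3 / ([Au³⁺(aq)]·[V²⁺(aq)]^3) = 184 (log Q = 2.264).
E = E° − (0.0621/n)·log Q = +1.756 − (0.0621/3)(2.264) = +1.71 V.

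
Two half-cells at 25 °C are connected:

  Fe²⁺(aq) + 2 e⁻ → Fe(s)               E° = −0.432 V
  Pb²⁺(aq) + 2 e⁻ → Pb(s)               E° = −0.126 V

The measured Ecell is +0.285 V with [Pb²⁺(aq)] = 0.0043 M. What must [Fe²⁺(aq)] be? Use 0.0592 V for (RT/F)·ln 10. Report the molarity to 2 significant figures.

With Pb²⁺/Pb at the cathode and Fe²⁺/Fe at the anode, E°cell = −0.126 − (−0.432) = +0.306 V (n = 2).
From the Nernst equation, log Q = n(E° − E)/0.0592 = 2·(+0.306 − (+0.285))/0.0592 = 0.709.
Balancing electrons gives Pb²⁺(aq) + Fe(s) → Pb(s) + Fe²⁺(aq); thus Q = [Fe²⁺(aq)] / [Pb²⁺(aq)].
Isolating [Fe²⁺(aq)] in Q = 10^{0.709} yields log [Fe²⁺(aq)] = −1.658, i.e. 0.022 M.

0.022 M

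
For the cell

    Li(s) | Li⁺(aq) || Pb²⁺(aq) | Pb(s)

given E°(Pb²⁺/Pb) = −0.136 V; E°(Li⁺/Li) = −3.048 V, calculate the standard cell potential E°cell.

+2.912 V

By convention the left-hand electrode in cell notation is the anode (oxidation) and the right-hand electrode is the cathode (reduction).
E°cell = E°(right) − E°(left) = −0.136 − (−3.048) = +2.912 V.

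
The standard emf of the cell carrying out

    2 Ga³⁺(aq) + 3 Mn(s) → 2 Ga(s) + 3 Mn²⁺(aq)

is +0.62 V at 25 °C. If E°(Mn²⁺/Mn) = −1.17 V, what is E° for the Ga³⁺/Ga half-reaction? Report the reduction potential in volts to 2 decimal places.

In the reaction as written the Ga³⁺/Ga couple is reduced (cathode) and Mn²⁺/Mn is oxidized (anode), so E°cell = E°(Ga³⁺/Ga) − E°(Mn²⁺/Mn).
E°(Ga³⁺/Ga) = E°cell + E°(anode) = +0.62 + (−1.17) = −0.55 V.

−0.55 V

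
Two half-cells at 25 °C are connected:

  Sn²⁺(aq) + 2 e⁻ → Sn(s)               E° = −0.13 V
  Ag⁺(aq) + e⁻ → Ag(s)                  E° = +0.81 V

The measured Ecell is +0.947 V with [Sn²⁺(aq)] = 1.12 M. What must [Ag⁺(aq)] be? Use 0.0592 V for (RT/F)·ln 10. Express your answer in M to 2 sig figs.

With Ag⁺/Ag at the cathode and Sn²⁺/Sn at the anode, E°cell = +0.81 − (−0.13) = +0.94 V (n = 2).
From the Nernst equation, log Q = n(E° − E)/0.0592 = 2·(+0.94 − (+0.947))/0.0592 = −0.236.
The balanced reaction is 2 Ag⁺(aq) + Sn(s) → 2 Ag(s) + Sn²⁺(aq), so Q = [Sn²⁺(aq)] / [Ag⁺(aq)]^2.
Isolating [Ag⁺(aq)] in Q = 10^{−0.236} yields log [Ag⁺(aq)] = 0.143, i.e. 1.4 M.

1.4 M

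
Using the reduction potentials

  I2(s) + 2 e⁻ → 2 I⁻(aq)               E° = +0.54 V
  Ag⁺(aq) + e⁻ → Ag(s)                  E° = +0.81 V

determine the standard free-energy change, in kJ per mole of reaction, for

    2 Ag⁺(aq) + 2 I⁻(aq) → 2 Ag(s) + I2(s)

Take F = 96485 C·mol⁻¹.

−52.1 kJ/mol

In the reaction as written Ag⁺(aq) is reduced, so the Ag⁺/Ag couple is the cathode and I₂/I⁻ is the anode.
E°cell = +0.81 − (+0.54) = +0.27 V; balancing electrons gives n = 2.
ΔG° = −nFE°cell = −(2)(96485)(+0.27) J/mol = −52.1 kJ/mol.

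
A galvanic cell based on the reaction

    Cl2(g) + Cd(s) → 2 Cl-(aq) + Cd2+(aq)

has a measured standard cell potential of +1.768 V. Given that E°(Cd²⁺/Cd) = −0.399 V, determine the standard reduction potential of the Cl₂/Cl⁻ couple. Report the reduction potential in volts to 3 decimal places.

In the reaction as written the Cl₂/Cl⁻ couple is reduced (cathode) and Cd²⁺/Cd is oxidized (anode), so E°cell = E°(Cl₂/Cl⁻) − E°(Cd²⁺/Cd).
E°(Cl₂/Cl⁻) = E°cell + E°(anode) = +1.768 + (−0.399) = +1.369 V.

+1.369 V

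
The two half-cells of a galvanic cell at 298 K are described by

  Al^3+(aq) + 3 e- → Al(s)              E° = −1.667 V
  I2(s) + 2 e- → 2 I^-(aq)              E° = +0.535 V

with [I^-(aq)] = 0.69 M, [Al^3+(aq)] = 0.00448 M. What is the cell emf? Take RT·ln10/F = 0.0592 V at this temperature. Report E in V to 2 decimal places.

+2.26 V

Since E°(I₂/I⁻) > E°(Al³⁺/Al), I₂/I⁻ serves as the cathode.
E°cell = E°cat − E°an = +0.535 − (−1.667) = +2.202 V; n = 6.
For the overall reaction 3 I2(s) + 2 Al(s) → 6 I^-(aq) + 2 Al^3+(aq), Q = [I^-(aq)]^6·[Al^3+(aq)]^2 = 2.17×10^−6, giving log Q = −5.664.
E = E° − (0.0592/n)·log Q = +2.202 − (0.0592/6)(−5.664) = +2.26 V.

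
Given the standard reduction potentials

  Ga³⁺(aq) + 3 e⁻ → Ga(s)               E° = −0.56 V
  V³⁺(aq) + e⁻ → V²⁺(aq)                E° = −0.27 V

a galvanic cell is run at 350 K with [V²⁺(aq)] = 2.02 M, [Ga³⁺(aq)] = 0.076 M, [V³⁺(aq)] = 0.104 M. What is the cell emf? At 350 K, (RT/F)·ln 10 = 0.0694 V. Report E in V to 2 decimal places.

Since E°(V³⁺/V²⁺) > E°(Ga³⁺/Ga), V³⁺/V²⁺ serves as the cathode.
E°cell = E°cat − E°an = −0.27 − (−0.56) = +0.29 V; n = 3.
Balancing gives 3 V³⁺(aq) + Ga(s) → 3 V²⁺(aq) + Ga³⁺(aq); hence Q = ([V²⁺(aq)]^3·[Ga³⁺(aq)]) / [V³⁺(aq)]^3 = 557 (log Q = 2.746).
Applying E = E° − (RT ln10/nF)·log Q gives +0.29 − (0.0694/3)(2.746) = +0.23 V.

+0.23 V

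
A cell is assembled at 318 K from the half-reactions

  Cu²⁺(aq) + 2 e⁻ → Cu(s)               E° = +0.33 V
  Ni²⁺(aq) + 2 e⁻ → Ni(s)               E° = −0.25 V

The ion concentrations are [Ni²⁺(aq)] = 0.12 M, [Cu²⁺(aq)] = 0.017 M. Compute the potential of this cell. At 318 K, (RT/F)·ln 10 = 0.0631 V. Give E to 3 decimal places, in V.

+0.553 V

Cu²⁺/Cu is reduced (cathode, E° = +0.33 V) and Ni²⁺/Ni is oxidized (anode).
E°cell = +0.33 − (−0.25) = +0.58 V, with n = 2 electrons transferred.
For the overall reaction Cu²⁺(aq) + Ni(s) → Cu(s) + Ni²⁺(aq), Q = [Ni²⁺(aq)] / [Cu²⁺(aq)] = 7.06, giving log Q = 0.849.
Applying E = E° − (RT ln10/nF)·log Q gives +0.58 − (0.0631/2)(0.849) = +0.553 V.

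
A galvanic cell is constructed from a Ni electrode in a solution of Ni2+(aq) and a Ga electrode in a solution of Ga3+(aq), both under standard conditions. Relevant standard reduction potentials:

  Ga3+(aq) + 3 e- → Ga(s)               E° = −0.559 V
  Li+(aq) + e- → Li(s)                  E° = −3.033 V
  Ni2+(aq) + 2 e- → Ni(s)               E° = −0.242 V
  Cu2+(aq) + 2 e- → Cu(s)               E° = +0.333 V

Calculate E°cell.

+0.317 V

The Ni²⁺/Ni couple has the higher E°, so Ni ion is reduced (cathode) and Ga is oxidized (anode).
E°cell = E°(cathode) − E°(anode) = −0.242 − (−0.559) = +0.317 V.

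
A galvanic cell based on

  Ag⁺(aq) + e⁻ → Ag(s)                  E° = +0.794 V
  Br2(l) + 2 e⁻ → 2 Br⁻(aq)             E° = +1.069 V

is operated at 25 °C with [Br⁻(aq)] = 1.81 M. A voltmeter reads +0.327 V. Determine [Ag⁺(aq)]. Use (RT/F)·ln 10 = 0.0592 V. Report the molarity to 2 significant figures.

Br₂/Br⁻ is the cathode (higher E°); E°cell = +1.069 − (+0.794) = +0.275 V with n = 2.
From the Nernst equation, log Q = n(E° − E)/0.0592 = 2·(+0.275 − (+0.327))/0.0592 = −1.757.
The balanced reaction is Br2(l) + 2 Ag(s) → 2 Br⁻(aq) + 2 Ag⁺(aq), so Q = [Br⁻(aq)]^2·[Ag⁺(aq)]^2.
Isolating [Ag⁺(aq)] in Q = 10^{−1.757} yields log [Ag⁺(aq)] = −1.136, i.e. 0.073 M.

0.073 M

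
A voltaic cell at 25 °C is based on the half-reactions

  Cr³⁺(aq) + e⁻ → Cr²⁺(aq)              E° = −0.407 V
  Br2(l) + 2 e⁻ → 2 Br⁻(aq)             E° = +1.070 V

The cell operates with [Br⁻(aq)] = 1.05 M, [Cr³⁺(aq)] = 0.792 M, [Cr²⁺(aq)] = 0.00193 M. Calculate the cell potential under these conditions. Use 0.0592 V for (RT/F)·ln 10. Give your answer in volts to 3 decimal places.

Br₂/Br⁻ is reduced (cathode, E° = +1.070 V) and Cr³⁺/Cr²⁺ is oxidized (anode).
E°cell = +1.070 − (−0.407) = +1.477 V, with n = 2 electrons transferred.
The balanced reaction is Br2(l) + 2 Cr²⁺(aq) → 2 Br⁻(aq) + 2 Cr³⁺(aq), so Q = ([Br⁻(aq)]^2·[Cr³⁺(aq)]^2) / [Cr²⁺(aq)]^2 = 1.86×10^5 and log Q = 5.269.
By the Nernst equation, E = +1.477 − (0.0592/2)·(5.269) = +1.321 V.

+1.321 V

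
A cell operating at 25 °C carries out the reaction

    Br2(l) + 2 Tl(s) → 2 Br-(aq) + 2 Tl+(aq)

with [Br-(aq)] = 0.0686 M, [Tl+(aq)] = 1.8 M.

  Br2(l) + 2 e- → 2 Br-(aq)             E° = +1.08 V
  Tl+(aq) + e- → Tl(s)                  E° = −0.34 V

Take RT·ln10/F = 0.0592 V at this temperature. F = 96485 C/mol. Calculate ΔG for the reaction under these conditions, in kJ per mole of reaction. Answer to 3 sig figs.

With Br₂/Br⁻ reduced at the cathode, E°cell = +1.08 − (−0.34) = +1.42 V and n = 2.
The reaction quotient is [Br-(aq)]^2·[Tl+(aq)]^2 = 0.0152; by Nernst, E = +1.42 − (0.0592/2)(−1.817) = +1.4738 V.
Finally ΔG = −nFE = −(2)(96485 C/mol)(+1.4738 V) = −284 kJ/mol.

−284 kJ/mol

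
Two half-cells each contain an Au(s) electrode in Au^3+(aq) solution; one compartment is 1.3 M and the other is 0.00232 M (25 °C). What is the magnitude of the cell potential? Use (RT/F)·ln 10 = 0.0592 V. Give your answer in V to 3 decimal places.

For a concentration cell E°cell = 0, since both electrodes use the same couple.
The compartment with the higher Au^3+(aq) concentration (1.3 M) acts as the cathode; ions are reduced there and produced at the dilute (0.00232 M) anode.
With n = 3, Ecell = −(0.0592/3)·log([dilute]/[conc]) = −(0.0592/3)·log(0.00232/1.3) = +0.054 V.

0.054 V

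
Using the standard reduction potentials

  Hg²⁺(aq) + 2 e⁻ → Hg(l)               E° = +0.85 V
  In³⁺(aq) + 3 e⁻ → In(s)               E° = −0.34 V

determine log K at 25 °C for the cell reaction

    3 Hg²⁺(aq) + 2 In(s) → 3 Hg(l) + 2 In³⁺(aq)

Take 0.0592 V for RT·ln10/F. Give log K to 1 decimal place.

log K = 120.6

The Hg²⁺/Hg couple is reduced (cathode); E°cell = +0.85 − (−0.34) = +1.19 V with n = 6.
At equilibrium E = 0, so log K = nE°cell / 0.0592 = (6)(+1.19) / 0.0592 = 120.6.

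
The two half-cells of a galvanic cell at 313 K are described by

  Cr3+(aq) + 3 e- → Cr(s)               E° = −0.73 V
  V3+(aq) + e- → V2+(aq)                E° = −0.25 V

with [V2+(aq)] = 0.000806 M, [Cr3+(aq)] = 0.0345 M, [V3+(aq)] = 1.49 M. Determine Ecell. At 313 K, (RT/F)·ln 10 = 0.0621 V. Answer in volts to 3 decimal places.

V³⁺/V²⁺ is reduced (cathode, E° = −0.25 V) and Cr³⁺/Cr is oxidized (anode).
E°cell = −0.25 − (−0.73) = +0.48 V, with n = 3 electrons transferred.
Balancing gives 3 V3+(aq) + Cr(s) → 3 V2+(aq) + Cr3+(aq); hence Q = ([V2+(aq)]^3·[Cr3+(aq)]) / [V3+(aq)]^3 = 5.46×10^−12 (log Q = −11.263).
By the Nernst equation, E = +0.48 − (0.0621/3)·(−11.263) = +0.713 V.

+0.713 V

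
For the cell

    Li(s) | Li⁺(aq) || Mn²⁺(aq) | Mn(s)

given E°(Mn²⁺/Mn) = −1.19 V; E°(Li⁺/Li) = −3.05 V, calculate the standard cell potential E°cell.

By convention the left-hand electrode in cell notation is the anode (oxidation) and the right-hand electrode is the cathode (reduction).
E°cell = E°(right) − E°(left) = −1.19 − (−3.05) = +1.86 V.

+1.86 V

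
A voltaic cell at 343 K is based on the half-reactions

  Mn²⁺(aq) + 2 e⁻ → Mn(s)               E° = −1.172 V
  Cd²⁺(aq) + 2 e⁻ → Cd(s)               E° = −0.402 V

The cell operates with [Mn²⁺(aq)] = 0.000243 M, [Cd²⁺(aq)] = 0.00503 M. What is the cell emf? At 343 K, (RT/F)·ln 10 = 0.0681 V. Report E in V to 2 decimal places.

Since E°(Cd²⁺/Cd) > E°(Mn²⁺/Mn), Cd²⁺/Cd serves as the cathode.
E°cell = E°cat − E°an = −0.402 − (−1.172) = +0.770 V; n = 2.
For the overall reaction Cd²⁺(aq) + Mn(s) → Cd(s) + Mn²⁺(aq), Q = [Mn²⁺(aq)] / [Cd²⁺(aq)] = 0.0483, giving log Q = −1.316.
By the Nernst equation, E = +0.770 − (0.0681/2)·(−1.316) = +0.81 V.

+0.81 V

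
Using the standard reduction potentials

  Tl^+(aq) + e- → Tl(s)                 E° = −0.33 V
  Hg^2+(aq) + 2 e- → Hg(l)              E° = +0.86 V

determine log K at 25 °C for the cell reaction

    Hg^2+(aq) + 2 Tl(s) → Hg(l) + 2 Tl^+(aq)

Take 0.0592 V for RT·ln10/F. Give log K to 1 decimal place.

log K = 40.2

The Hg²⁺/Hg couple is reduced (cathode); E°cell = +0.86 − (−0.33) = +1.19 V with n = 2.
At equilibrium E = 0, so log K = nE°cell / 0.0592 = (2)(+1.19) / 0.0592 = 40.2.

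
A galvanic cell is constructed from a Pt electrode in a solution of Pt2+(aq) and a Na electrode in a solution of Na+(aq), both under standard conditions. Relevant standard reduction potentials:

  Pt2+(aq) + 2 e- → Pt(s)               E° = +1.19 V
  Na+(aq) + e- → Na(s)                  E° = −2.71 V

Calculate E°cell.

+3.90 V

The Pt²⁺/Pt couple has the higher E°, so Pt ion is reduced (cathode) and Na is oxidized (anode).
E°cell = E°(cathode) − E°(anode) = +1.19 − (−2.71) = +3.90 V.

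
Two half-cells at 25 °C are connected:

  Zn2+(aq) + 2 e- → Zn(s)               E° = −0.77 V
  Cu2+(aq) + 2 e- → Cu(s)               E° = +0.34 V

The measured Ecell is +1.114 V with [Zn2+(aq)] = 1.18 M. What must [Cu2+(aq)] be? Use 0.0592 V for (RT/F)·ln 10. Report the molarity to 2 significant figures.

The Cu²⁺/Cu couple has the larger reduction potential, so it is the cathode: E°cell = +0.34 − (−0.77) = +1.11 V and n = 2.
Since E = E° − (0.0592/n)·log Q, log Q = n(E° − E)/0.0592 = −0.135.
Balancing electrons gives Cu2+(aq) + Zn(s) → Cu(s) + Zn2+(aq); thus Q = [Zn2+(aq)] / [Cu2+(aq)].
Substituting the known concentrations and solving, log [Cu2+(aq)] = 0.207 and [Cu2+(aq)] = 1.6 M.

1.6 M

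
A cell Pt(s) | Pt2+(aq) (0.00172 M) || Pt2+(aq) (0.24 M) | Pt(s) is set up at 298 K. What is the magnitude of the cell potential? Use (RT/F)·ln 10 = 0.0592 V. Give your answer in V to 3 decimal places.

0.063 V

For a concentration cell E°cell = 0, since both electrodes use the same couple.
The compartment with the higher Pt2+(aq) concentration (0.24 M) acts as the cathode; ions are reduced there and produced at the dilute (0.00172 M) anode.
With n = 2, Ecell = −(0.0592/2)·log([dilute]/[conc]) = −(0.0592/2)·log(0.00172/0.24) = +0.063 V.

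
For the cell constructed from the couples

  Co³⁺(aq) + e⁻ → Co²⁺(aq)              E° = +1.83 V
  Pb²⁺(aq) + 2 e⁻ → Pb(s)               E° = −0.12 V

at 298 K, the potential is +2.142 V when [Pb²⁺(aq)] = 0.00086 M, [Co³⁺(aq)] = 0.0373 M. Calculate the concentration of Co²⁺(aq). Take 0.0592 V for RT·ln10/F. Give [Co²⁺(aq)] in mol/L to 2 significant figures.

The Co³⁺/Co²⁺ couple has the larger reduction potential, so it is the cathode: E°cell = +1.83 − (−0.12) = +1.95 V and n = 2.
Rearranging E = E° − (0.0592/n)·log Q gives log Q = 2(+1.95 − (+2.142))/0.0592 = −6.486.
Balancing electrons gives 2 Co³⁺(aq) + Pb(s) → 2 Co²⁺(aq) + Pb²⁺(aq); thus Q = ([Co²⁺(aq)]^2·[Pb²⁺(aq)]) / [Co³⁺(aq)]^2.
Isolating [Co²⁺(aq)] in Q = 10^{−6.486} yields log [Co²⁺(aq)] = −3.139, i.e. 0.00073 M.

0.00073 M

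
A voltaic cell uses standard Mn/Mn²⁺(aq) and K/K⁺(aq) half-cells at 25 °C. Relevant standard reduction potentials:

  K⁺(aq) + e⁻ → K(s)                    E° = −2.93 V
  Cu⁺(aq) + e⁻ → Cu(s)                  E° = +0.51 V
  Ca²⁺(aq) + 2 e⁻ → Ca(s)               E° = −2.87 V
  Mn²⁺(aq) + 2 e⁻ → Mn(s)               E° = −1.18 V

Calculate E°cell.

+1.75 V

The Mn²⁺/Mn couple has the higher E°, so Mn ion is reduced (cathode) and K is oxidized (anode).
E°cell = E°(cathode) − E°(anode) = −1.18 − (−2.93) = +1.75 V.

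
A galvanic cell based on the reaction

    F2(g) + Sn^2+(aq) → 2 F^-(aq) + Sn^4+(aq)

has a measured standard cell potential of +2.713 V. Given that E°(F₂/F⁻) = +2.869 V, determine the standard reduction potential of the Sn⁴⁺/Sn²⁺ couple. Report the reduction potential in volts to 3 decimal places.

In the reaction as written the F₂/F⁻ couple is reduced (cathode) and Sn⁴⁺/Sn²⁺ is oxidized (anode), so E°cell = E°(F₂/F⁻) − E°(Sn⁴⁺/Sn²⁺).
E°(Sn⁴⁺/Sn²⁺) = E°(cathode) − E°cell = +2.869 − (+2.713) = +0.156 V.

+0.156 V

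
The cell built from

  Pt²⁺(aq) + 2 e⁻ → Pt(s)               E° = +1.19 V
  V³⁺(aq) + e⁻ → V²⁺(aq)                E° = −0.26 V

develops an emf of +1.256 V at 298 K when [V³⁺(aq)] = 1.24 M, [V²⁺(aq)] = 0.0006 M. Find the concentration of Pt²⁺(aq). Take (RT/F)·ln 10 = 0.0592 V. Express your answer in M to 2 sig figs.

1.2 M

The Pt²⁺/Pt couple has the larger reduction potential, so it is the cathode: E°cell = +1.19 − (−0.26) = +1.45 V and n = 2.
Rearranging E = E° − (0.0592/n)·log Q gives log Q = 2(+1.45 − (+1.256))/0.0592 = 6.554.
For Pt²⁺(aq) + 2 V²⁺(aq) → Pt(s) + 2 V³⁺(aq), the reaction quotient is Q = [V³⁺(aq)]^2 / ([Pt²⁺(aq)]·[V²⁺(aq)]^2).
Isolating [Pt²⁺(aq)] in Q = 10^{6.554} yields log [Pt²⁺(aq)] = 0.077, i.e. 1.2 M.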